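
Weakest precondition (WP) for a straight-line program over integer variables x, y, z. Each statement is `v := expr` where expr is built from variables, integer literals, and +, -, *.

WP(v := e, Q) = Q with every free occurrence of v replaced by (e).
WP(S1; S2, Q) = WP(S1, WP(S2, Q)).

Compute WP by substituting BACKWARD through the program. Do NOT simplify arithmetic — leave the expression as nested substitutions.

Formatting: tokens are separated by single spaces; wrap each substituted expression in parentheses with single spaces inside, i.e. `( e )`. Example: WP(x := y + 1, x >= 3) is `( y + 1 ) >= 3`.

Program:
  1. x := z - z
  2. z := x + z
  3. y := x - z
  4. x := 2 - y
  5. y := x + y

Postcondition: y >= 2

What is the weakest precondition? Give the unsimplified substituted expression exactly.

Answer: ( ( 2 - ( ( z - z ) - ( ( z - z ) + z ) ) ) + ( ( z - z ) - ( ( z - z ) + z ) ) ) >= 2

Derivation:
post: y >= 2
stmt 5: y := x + y  -- replace 1 occurrence(s) of y with (x + y)
  => ( x + y ) >= 2
stmt 4: x := 2 - y  -- replace 1 occurrence(s) of x with (2 - y)
  => ( ( 2 - y ) + y ) >= 2
stmt 3: y := x - z  -- replace 2 occurrence(s) of y with (x - z)
  => ( ( 2 - ( x - z ) ) + ( x - z ) ) >= 2
stmt 2: z := x + z  -- replace 2 occurrence(s) of z with (x + z)
  => ( ( 2 - ( x - ( x + z ) ) ) + ( x - ( x + z ) ) ) >= 2
stmt 1: x := z - z  -- replace 4 occurrence(s) of x with (z - z)
  => ( ( 2 - ( ( z - z ) - ( ( z - z ) + z ) ) ) + ( ( z - z ) - ( ( z - z ) + z ) ) ) >= 2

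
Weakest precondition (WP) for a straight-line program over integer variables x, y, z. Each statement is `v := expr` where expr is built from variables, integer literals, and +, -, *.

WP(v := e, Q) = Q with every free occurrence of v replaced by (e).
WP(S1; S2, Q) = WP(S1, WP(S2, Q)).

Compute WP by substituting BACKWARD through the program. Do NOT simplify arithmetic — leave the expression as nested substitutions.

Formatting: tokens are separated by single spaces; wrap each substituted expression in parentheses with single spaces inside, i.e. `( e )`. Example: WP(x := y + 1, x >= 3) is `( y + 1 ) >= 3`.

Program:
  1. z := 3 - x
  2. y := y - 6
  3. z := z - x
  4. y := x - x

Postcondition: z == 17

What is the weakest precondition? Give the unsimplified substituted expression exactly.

Answer: ( ( 3 - x ) - x ) == 17

Derivation:
post: z == 17
stmt 4: y := x - x  -- replace 0 occurrence(s) of y with (x - x)
  => z == 17
stmt 3: z := z - x  -- replace 1 occurrence(s) of z with (z - x)
  => ( z - x ) == 17
stmt 2: y := y - 6  -- replace 0 occurrence(s) of y with (y - 6)
  => ( z - x ) == 17
stmt 1: z := 3 - x  -- replace 1 occurrence(s) of z with (3 - x)
  => ( ( 3 - x ) - x ) == 17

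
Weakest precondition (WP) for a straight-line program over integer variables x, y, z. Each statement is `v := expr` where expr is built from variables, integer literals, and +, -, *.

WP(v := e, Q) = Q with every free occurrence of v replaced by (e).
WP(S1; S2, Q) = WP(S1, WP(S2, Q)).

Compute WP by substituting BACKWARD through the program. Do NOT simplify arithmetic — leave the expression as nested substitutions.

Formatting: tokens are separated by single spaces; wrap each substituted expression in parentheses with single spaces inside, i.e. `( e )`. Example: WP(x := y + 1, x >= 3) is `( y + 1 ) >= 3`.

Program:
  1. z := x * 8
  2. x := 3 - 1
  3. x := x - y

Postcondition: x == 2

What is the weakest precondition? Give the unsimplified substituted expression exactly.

Answer: ( ( 3 - 1 ) - y ) == 2

Derivation:
post: x == 2
stmt 3: x := x - y  -- replace 1 occurrence(s) of x with (x - y)
  => ( x - y ) == 2
stmt 2: x := 3 - 1  -- replace 1 occurrence(s) of x with (3 - 1)
  => ( ( 3 - 1 ) - y ) == 2
stmt 1: z := x * 8  -- replace 0 occurrence(s) of z with (x * 8)
  => ( ( 3 - 1 ) - y ) == 2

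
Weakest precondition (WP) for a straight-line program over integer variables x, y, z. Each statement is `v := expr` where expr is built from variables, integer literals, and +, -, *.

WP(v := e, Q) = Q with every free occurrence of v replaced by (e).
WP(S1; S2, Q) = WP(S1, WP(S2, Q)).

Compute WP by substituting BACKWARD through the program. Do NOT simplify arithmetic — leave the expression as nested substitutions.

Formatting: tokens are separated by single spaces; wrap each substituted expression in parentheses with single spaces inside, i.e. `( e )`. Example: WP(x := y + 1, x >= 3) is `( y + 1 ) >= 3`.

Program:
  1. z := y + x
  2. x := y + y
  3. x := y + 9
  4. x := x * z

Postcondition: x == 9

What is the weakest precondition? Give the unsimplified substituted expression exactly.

Answer: ( ( y + 9 ) * ( y + x ) ) == 9

Derivation:
post: x == 9
stmt 4: x := x * z  -- replace 1 occurrence(s) of x with (x * z)
  => ( x * z ) == 9
stmt 3: x := y + 9  -- replace 1 occurrence(s) of x with (y + 9)
  => ( ( y + 9 ) * z ) == 9
stmt 2: x := y + y  -- replace 0 occurrence(s) of x with (y + y)
  => ( ( y + 9 ) * z ) == 9
stmt 1: z := y + x  -- replace 1 occurrence(s) of z with (y + x)
  => ( ( y + 9 ) * ( y + x ) ) == 9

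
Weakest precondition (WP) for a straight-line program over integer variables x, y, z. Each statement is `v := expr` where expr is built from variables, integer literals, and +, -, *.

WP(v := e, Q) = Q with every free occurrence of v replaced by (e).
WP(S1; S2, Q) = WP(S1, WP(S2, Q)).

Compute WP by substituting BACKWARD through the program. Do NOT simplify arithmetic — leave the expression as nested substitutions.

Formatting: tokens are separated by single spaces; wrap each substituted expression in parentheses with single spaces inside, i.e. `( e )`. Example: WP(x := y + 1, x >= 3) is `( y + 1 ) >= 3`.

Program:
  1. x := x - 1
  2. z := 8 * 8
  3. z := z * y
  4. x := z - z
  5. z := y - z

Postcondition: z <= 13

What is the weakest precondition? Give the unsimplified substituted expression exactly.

post: z <= 13
stmt 5: z := y - z  -- replace 1 occurrence(s) of z with (y - z)
  => ( y - z ) <= 13
stmt 4: x := z - z  -- replace 0 occurrence(s) of x with (z - z)
  => ( y - z ) <= 13
stmt 3: z := z * y  -- replace 1 occurrence(s) of z with (z * y)
  => ( y - ( z * y ) ) <= 13
stmt 2: z := 8 * 8  -- replace 1 occurrence(s) of z with (8 * 8)
  => ( y - ( ( 8 * 8 ) * y ) ) <= 13
stmt 1: x := x - 1  -- replace 0 occurrence(s) of x with (x - 1)
  => ( y - ( ( 8 * 8 ) * y ) ) <= 13

Answer: ( y - ( ( 8 * 8 ) * y ) ) <= 13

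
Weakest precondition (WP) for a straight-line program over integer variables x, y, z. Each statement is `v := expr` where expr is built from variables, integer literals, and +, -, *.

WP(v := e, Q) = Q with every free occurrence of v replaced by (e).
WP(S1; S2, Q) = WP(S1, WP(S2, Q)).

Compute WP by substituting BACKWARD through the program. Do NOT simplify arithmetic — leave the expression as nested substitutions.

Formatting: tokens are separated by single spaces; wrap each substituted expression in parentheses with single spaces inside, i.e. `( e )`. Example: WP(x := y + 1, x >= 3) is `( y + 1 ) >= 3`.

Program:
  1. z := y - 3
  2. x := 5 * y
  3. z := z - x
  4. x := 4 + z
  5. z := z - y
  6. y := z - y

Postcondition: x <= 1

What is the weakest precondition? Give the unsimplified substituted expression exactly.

post: x <= 1
stmt 6: y := z - y  -- replace 0 occurrence(s) of y with (z - y)
  => x <= 1
stmt 5: z := z - y  -- replace 0 occurrence(s) of z with (z - y)
  => x <= 1
stmt 4: x := 4 + z  -- replace 1 occurrence(s) of x with (4 + z)
  => ( 4 + z ) <= 1
stmt 3: z := z - x  -- replace 1 occurrence(s) of z with (z - x)
  => ( 4 + ( z - x ) ) <= 1
stmt 2: x := 5 * y  -- replace 1 occurrence(s) of x with (5 * y)
  => ( 4 + ( z - ( 5 * y ) ) ) <= 1
stmt 1: z := y - 3  -- replace 1 occurrence(s) of z with (y - 3)
  => ( 4 + ( ( y - 3 ) - ( 5 * y ) ) ) <= 1

Answer: ( 4 + ( ( y - 3 ) - ( 5 * y ) ) ) <= 1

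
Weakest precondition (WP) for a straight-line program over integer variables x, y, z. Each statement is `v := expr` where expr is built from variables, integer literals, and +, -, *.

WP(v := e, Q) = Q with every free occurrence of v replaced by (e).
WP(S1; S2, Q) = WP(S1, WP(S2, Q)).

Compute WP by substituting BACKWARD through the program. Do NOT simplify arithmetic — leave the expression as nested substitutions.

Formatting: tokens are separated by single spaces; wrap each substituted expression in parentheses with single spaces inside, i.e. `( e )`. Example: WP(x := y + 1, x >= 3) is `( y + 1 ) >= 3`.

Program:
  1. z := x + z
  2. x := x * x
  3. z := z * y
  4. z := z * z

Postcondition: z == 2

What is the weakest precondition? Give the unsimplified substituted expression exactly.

post: z == 2
stmt 4: z := z * z  -- replace 1 occurrence(s) of z with (z * z)
  => ( z * z ) == 2
stmt 3: z := z * y  -- replace 2 occurrence(s) of z with (z * y)
  => ( ( z * y ) * ( z * y ) ) == 2
stmt 2: x := x * x  -- replace 0 occurrence(s) of x with (x * x)
  => ( ( z * y ) * ( z * y ) ) == 2
stmt 1: z := x + z  -- replace 2 occurrence(s) of z with (x + z)
  => ( ( ( x + z ) * y ) * ( ( x + z ) * y ) ) == 2

Answer: ( ( ( x + z ) * y ) * ( ( x + z ) * y ) ) == 2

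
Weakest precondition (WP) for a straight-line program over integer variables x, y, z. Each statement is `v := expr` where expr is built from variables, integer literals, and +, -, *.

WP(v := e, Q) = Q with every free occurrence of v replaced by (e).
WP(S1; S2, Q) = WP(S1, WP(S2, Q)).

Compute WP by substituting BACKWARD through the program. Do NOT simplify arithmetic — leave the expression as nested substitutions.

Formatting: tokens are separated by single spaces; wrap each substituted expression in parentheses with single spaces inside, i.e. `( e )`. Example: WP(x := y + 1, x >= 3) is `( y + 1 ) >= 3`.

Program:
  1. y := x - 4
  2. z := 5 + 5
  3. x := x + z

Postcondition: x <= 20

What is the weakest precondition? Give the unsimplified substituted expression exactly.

Answer: ( x + ( 5 + 5 ) ) <= 20

Derivation:
post: x <= 20
stmt 3: x := x + z  -- replace 1 occurrence(s) of x with (x + z)
  => ( x + z ) <= 20
stmt 2: z := 5 + 5  -- replace 1 occurrence(s) of z with (5 + 5)
  => ( x + ( 5 + 5 ) ) <= 20
stmt 1: y := x - 4  -- replace 0 occurrence(s) of y with (x - 4)
  => ( x + ( 5 + 5 ) ) <= 20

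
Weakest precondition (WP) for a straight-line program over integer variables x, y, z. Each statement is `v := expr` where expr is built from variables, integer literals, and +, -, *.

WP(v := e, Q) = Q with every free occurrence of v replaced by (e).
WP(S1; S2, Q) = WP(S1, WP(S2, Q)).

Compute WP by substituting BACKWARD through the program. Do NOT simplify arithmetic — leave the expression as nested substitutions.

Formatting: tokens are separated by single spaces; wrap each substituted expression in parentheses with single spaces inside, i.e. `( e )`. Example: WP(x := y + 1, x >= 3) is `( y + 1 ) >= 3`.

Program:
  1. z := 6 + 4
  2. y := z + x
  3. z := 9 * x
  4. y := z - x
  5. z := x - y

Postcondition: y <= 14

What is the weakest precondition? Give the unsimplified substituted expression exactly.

Answer: ( ( 9 * x ) - x ) <= 14

Derivation:
post: y <= 14
stmt 5: z := x - y  -- replace 0 occurrence(s) of z with (x - y)
  => y <= 14
stmt 4: y := z - x  -- replace 1 occurrence(s) of y with (z - x)
  => ( z - x ) <= 14
stmt 3: z := 9 * x  -- replace 1 occurrence(s) of z with (9 * x)
  => ( ( 9 * x ) - x ) <= 14
stmt 2: y := z + x  -- replace 0 occurrence(s) of y with (z + x)
  => ( ( 9 * x ) - x ) <= 14
stmt 1: z := 6 + 4  -- replace 0 occurrence(s) of z with (6 + 4)
  => ( ( 9 * x ) - x ) <= 14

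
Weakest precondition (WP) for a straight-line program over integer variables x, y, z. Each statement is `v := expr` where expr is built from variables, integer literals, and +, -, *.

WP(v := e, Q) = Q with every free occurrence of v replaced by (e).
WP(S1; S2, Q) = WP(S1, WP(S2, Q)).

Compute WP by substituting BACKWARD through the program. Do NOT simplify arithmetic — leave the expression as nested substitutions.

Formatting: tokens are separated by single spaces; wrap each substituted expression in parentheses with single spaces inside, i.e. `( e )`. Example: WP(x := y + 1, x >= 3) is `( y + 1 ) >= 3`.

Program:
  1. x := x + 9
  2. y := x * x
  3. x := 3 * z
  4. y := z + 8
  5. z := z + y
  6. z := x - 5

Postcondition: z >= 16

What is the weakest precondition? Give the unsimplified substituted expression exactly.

post: z >= 16
stmt 6: z := x - 5  -- replace 1 occurrence(s) of z with (x - 5)
  => ( x - 5 ) >= 16
stmt 5: z := z + y  -- replace 0 occurrence(s) of z with (z + y)
  => ( x - 5 ) >= 16
stmt 4: y := z + 8  -- replace 0 occurrence(s) of y with (z + 8)
  => ( x - 5 ) >= 16
stmt 3: x := 3 * z  -- replace 1 occurrence(s) of x with (3 * z)
  => ( ( 3 * z ) - 5 ) >= 16
stmt 2: y := x * x  -- replace 0 occurrence(s) of y with (x * x)
  => ( ( 3 * z ) - 5 ) >= 16
stmt 1: x := x + 9  -- replace 0 occurrence(s) of x with (x + 9)
  => ( ( 3 * z ) - 5 ) >= 16

Answer: ( ( 3 * z ) - 5 ) >= 16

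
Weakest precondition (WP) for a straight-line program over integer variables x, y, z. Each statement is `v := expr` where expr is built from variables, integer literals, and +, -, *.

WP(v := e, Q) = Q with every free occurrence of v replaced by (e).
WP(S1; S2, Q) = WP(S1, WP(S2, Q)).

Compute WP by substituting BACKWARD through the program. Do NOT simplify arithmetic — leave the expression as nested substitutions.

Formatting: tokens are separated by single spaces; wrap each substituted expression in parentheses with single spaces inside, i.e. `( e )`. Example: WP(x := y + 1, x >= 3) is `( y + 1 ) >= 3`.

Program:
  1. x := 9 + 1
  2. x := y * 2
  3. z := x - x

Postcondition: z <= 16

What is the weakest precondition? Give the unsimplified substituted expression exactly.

post: z <= 16
stmt 3: z := x - x  -- replace 1 occurrence(s) of z with (x - x)
  => ( x - x ) <= 16
stmt 2: x := y * 2  -- replace 2 occurrence(s) of x with (y * 2)
  => ( ( y * 2 ) - ( y * 2 ) ) <= 16
stmt 1: x := 9 + 1  -- replace 0 occurrence(s) of x with (9 + 1)
  => ( ( y * 2 ) - ( y * 2 ) ) <= 16

Answer: ( ( y * 2 ) - ( y * 2 ) ) <= 16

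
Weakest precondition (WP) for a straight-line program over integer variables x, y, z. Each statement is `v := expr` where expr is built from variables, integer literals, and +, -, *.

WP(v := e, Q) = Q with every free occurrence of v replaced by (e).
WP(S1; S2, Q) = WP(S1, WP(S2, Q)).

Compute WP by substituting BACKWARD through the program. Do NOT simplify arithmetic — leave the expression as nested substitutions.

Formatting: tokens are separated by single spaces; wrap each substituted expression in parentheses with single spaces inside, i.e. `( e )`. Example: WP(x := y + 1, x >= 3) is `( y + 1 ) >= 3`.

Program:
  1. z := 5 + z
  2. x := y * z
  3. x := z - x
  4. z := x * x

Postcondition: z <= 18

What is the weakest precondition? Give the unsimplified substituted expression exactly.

post: z <= 18
stmt 4: z := x * x  -- replace 1 occurrence(s) of z with (x * x)
  => ( x * x ) <= 18
stmt 3: x := z - x  -- replace 2 occurrence(s) of x with (z - x)
  => ( ( z - x ) * ( z - x ) ) <= 18
stmt 2: x := y * z  -- replace 2 occurrence(s) of x with (y * z)
  => ( ( z - ( y * z ) ) * ( z - ( y * z ) ) ) <= 18
stmt 1: z := 5 + z  -- replace 4 occurrence(s) of z with (5 + z)
  => ( ( ( 5 + z ) - ( y * ( 5 + z ) ) ) * ( ( 5 + z ) - ( y * ( 5 + z ) ) ) ) <= 18

Answer: ( ( ( 5 + z ) - ( y * ( 5 + z ) ) ) * ( ( 5 + z ) - ( y * ( 5 + z ) ) ) ) <= 18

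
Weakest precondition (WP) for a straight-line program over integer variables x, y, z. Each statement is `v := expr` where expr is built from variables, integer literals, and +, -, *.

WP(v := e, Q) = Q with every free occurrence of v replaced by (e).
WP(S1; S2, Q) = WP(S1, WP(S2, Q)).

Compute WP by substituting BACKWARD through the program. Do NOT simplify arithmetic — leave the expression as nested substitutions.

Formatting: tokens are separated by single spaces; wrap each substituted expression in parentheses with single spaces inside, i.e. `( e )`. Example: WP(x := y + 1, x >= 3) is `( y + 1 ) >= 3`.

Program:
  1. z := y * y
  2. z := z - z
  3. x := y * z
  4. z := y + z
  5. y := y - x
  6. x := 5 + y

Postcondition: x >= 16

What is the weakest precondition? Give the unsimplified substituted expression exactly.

post: x >= 16
stmt 6: x := 5 + y  -- replace 1 occurrence(s) of x with (5 + y)
  => ( 5 + y ) >= 16
stmt 5: y := y - x  -- replace 1 occurrence(s) of y with (y - x)
  => ( 5 + ( y - x ) ) >= 16
stmt 4: z := y + z  -- replace 0 occurrence(s) of z with (y + z)
  => ( 5 + ( y - x ) ) >= 16
stmt 3: x := y * z  -- replace 1 occurrence(s) of x with (y * z)
  => ( 5 + ( y - ( y * z ) ) ) >= 16
stmt 2: z := z - z  -- replace 1 occurrence(s) of z with (z - z)
  => ( 5 + ( y - ( y * ( z - z ) ) ) ) >= 16
stmt 1: z := y * y  -- replace 2 occurrence(s) of z with (y * y)
  => ( 5 + ( y - ( y * ( ( y * y ) - ( y * y ) ) ) ) ) >= 16

Answer: ( 5 + ( y - ( y * ( ( y * y ) - ( y * y ) ) ) ) ) >= 16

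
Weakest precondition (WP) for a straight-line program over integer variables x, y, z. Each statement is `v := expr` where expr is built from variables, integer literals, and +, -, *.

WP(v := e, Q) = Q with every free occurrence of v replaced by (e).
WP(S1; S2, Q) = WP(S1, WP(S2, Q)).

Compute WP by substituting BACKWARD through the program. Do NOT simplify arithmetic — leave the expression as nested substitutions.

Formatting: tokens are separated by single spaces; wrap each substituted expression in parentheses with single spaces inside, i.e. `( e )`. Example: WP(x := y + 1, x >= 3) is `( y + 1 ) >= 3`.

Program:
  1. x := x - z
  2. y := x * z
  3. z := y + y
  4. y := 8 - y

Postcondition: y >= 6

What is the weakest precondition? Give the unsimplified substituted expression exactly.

post: y >= 6
stmt 4: y := 8 - y  -- replace 1 occurrence(s) of y with (8 - y)
  => ( 8 - y ) >= 6
stmt 3: z := y + y  -- replace 0 occurrence(s) of z with (y + y)
  => ( 8 - y ) >= 6
stmt 2: y := x * z  -- replace 1 occurrence(s) of y with (x * z)
  => ( 8 - ( x * z ) ) >= 6
stmt 1: x := x - z  -- replace 1 occurrence(s) of x with (x - z)
  => ( 8 - ( ( x - z ) * z ) ) >= 6

Answer: ( 8 - ( ( x - z ) * z ) ) >= 6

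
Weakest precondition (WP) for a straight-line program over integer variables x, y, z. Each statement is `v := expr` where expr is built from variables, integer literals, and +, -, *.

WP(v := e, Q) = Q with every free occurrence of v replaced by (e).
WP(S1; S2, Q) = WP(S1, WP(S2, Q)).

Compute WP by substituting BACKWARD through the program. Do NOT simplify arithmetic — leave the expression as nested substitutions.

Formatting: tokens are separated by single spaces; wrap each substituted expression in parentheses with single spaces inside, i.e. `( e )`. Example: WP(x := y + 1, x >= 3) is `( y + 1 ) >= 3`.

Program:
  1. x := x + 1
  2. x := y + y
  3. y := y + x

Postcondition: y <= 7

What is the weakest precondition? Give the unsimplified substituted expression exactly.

post: y <= 7
stmt 3: y := y + x  -- replace 1 occurrence(s) of y with (y + x)
  => ( y + x ) <= 7
stmt 2: x := y + y  -- replace 1 occurrence(s) of x with (y + y)
  => ( y + ( y + y ) ) <= 7
stmt 1: x := x + 1  -- replace 0 occurrence(s) of x with (x + 1)
  => ( y + ( y + y ) ) <= 7

Answer: ( y + ( y + y ) ) <= 7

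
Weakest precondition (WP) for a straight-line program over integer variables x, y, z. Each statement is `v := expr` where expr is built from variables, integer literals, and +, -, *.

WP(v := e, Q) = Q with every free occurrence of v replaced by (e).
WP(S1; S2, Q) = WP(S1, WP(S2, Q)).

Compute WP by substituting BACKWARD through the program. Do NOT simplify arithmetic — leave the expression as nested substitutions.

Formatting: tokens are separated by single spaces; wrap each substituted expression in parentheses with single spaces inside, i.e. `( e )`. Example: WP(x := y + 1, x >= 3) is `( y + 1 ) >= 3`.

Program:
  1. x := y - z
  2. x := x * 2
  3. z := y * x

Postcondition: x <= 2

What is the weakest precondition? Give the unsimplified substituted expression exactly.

Answer: ( ( y - z ) * 2 ) <= 2

Derivation:
post: x <= 2
stmt 3: z := y * x  -- replace 0 occurrence(s) of z with (y * x)
  => x <= 2
stmt 2: x := x * 2  -- replace 1 occurrence(s) of x with (x * 2)
  => ( x * 2 ) <= 2
stmt 1: x := y - z  -- replace 1 occurrence(s) of x with (y - z)
  => ( ( y - z ) * 2 ) <= 2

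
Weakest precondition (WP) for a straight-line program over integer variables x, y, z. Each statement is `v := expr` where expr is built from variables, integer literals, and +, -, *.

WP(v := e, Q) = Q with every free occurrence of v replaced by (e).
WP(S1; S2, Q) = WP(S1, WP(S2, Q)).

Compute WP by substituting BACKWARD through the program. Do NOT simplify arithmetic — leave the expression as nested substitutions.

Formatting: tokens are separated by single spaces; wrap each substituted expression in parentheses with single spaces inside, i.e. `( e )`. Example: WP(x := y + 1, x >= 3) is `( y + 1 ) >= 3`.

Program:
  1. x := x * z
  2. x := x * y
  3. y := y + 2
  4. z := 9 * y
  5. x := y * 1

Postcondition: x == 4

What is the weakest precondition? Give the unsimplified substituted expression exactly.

post: x == 4
stmt 5: x := y * 1  -- replace 1 occurrence(s) of x with (y * 1)
  => ( y * 1 ) == 4
stmt 4: z := 9 * y  -- replace 0 occurrence(s) of z with (9 * y)
  => ( y * 1 ) == 4
stmt 3: y := y + 2  -- replace 1 occurrence(s) of y with (y + 2)
  => ( ( y + 2 ) * 1 ) == 4
stmt 2: x := x * y  -- replace 0 occurrence(s) of x with (x * y)
  => ( ( y + 2 ) * 1 ) == 4
stmt 1: x := x * z  -- replace 0 occurrence(s) of x with (x * z)
  => ( ( y + 2 ) * 1 ) == 4

Answer: ( ( y + 2 ) * 1 ) == 4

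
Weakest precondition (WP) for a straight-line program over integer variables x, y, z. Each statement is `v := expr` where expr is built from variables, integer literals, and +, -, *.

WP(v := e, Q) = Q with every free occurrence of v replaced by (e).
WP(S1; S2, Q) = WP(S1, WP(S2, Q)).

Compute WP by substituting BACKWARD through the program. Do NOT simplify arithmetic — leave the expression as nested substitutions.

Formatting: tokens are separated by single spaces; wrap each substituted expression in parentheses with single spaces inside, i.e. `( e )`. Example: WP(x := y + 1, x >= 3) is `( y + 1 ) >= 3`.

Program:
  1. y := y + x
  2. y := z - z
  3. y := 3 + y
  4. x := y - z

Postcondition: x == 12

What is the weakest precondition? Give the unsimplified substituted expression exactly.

Answer: ( ( 3 + ( z - z ) ) - z ) == 12

Derivation:
post: x == 12
stmt 4: x := y - z  -- replace 1 occurrence(s) of x with (y - z)
  => ( y - z ) == 12
stmt 3: y := 3 + y  -- replace 1 occurrence(s) of y with (3 + y)
  => ( ( 3 + y ) - z ) == 12
stmt 2: y := z - z  -- replace 1 occurrence(s) of y with (z - z)
  => ( ( 3 + ( z - z ) ) - z ) == 12
stmt 1: y := y + x  -- replace 0 occurrence(s) of y with (y + x)
  => ( ( 3 + ( z - z ) ) - z ) == 12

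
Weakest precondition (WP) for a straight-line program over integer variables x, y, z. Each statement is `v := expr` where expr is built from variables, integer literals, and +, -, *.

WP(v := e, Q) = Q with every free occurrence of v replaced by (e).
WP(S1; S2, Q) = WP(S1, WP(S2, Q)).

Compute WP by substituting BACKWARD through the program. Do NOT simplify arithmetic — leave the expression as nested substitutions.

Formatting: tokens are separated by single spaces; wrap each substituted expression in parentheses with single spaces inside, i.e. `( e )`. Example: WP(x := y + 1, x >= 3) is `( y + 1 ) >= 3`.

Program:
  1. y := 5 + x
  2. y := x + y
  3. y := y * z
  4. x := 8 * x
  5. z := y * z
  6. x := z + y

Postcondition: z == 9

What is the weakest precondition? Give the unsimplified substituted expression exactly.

post: z == 9
stmt 6: x := z + y  -- replace 0 occurrence(s) of x with (z + y)
  => z == 9
stmt 5: z := y * z  -- replace 1 occurrence(s) of z with (y * z)
  => ( y * z ) == 9
stmt 4: x := 8 * x  -- replace 0 occurrence(s) of x with (8 * x)
  => ( y * z ) == 9
stmt 3: y := y * z  -- replace 1 occurrence(s) of y with (y * z)
  => ( ( y * z ) * z ) == 9
stmt 2: y := x + y  -- replace 1 occurrence(s) of y with (x + y)
  => ( ( ( x + y ) * z ) * z ) == 9
stmt 1: y := 5 + x  -- replace 1 occurrence(s) of y with (5 + x)
  => ( ( ( x + ( 5 + x ) ) * z ) * z ) == 9

Answer: ( ( ( x + ( 5 + x ) ) * z ) * z ) == 9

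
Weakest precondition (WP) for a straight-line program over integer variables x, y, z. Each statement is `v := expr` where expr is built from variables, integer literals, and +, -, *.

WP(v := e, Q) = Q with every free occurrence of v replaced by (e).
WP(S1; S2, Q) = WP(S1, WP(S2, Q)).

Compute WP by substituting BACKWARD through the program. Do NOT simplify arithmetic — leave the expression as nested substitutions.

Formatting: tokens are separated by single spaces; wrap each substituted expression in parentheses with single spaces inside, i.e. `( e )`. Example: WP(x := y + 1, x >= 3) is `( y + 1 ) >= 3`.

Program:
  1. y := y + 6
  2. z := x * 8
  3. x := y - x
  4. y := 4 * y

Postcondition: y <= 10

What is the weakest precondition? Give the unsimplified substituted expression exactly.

Answer: ( 4 * ( y + 6 ) ) <= 10

Derivation:
post: y <= 10
stmt 4: y := 4 * y  -- replace 1 occurrence(s) of y with (4 * y)
  => ( 4 * y ) <= 10
stmt 3: x := y - x  -- replace 0 occurrence(s) of x with (y - x)
  => ( 4 * y ) <= 10
stmt 2: z := x * 8  -- replace 0 occurrence(s) of z with (x * 8)
  => ( 4 * y ) <= 10
stmt 1: y := y + 6  -- replace 1 occurrence(s) of y with (y + 6)
  => ( 4 * ( y + 6 ) ) <= 10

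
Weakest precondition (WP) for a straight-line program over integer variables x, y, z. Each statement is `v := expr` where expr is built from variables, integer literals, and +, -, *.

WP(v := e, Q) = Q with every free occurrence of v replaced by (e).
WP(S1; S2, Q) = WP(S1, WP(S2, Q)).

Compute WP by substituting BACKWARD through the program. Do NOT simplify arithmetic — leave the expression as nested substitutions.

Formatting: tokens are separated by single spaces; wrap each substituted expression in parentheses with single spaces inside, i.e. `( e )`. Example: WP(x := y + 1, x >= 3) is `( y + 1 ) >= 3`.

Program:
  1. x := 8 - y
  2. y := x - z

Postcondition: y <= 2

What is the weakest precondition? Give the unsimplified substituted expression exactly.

post: y <= 2
stmt 2: y := x - z  -- replace 1 occurrence(s) of y with (x - z)
  => ( x - z ) <= 2
stmt 1: x := 8 - y  -- replace 1 occurrence(s) of x with (8 - y)
  => ( ( 8 - y ) - z ) <= 2

Answer: ( ( 8 - y ) - z ) <= 2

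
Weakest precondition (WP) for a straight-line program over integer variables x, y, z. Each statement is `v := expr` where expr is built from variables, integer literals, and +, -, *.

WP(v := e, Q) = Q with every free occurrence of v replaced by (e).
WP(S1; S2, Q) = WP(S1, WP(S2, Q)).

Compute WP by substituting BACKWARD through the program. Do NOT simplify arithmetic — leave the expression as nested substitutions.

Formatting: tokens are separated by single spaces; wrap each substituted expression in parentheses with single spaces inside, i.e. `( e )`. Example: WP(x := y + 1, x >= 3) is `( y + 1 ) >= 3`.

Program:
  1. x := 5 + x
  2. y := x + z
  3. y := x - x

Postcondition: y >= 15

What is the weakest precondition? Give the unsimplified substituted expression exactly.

Answer: ( ( 5 + x ) - ( 5 + x ) ) >= 15

Derivation:
post: y >= 15
stmt 3: y := x - x  -- replace 1 occurrence(s) of y with (x - x)
  => ( x - x ) >= 15
stmt 2: y := x + z  -- replace 0 occurrence(s) of y with (x + z)
  => ( x - x ) >= 15
stmt 1: x := 5 + x  -- replace 2 occurrence(s) of x with (5 + x)
  => ( ( 5 + x ) - ( 5 + x ) ) >= 15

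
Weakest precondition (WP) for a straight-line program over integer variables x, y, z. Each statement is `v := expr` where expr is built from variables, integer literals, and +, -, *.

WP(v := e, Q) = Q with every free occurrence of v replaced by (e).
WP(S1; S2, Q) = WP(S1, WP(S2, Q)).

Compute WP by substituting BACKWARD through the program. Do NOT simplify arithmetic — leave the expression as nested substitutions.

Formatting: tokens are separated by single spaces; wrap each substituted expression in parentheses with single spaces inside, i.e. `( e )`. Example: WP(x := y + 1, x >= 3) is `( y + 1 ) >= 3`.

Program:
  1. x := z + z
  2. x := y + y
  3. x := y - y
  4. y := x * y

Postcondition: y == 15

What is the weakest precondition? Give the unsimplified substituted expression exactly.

post: y == 15
stmt 4: y := x * y  -- replace 1 occurrence(s) of y with (x * y)
  => ( x * y ) == 15
stmt 3: x := y - y  -- replace 1 occurrence(s) of x with (y - y)
  => ( ( y - y ) * y ) == 15
stmt 2: x := y + y  -- replace 0 occurrence(s) of x with (y + y)
  => ( ( y - y ) * y ) == 15
stmt 1: x := z + z  -- replace 0 occurrence(s) of x with (z + z)
  => ( ( y - y ) * y ) == 15

Answer: ( ( y - y ) * y ) == 15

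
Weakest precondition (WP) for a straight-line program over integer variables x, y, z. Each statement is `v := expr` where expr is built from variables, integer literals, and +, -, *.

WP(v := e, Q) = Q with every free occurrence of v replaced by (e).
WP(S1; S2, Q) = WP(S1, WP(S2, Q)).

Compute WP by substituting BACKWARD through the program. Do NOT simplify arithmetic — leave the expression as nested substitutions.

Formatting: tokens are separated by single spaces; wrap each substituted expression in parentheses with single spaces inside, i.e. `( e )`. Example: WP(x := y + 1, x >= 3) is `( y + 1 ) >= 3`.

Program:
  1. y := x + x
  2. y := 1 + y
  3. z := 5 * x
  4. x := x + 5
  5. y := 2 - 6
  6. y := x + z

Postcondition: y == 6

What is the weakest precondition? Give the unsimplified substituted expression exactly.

Answer: ( ( x + 5 ) + ( 5 * x ) ) == 6

Derivation:
post: y == 6
stmt 6: y := x + z  -- replace 1 occurrence(s) of y with (x + z)
  => ( x + z ) == 6
stmt 5: y := 2 - 6  -- replace 0 occurrence(s) of y with (2 - 6)
  => ( x + z ) == 6
stmt 4: x := x + 5  -- replace 1 occurrence(s) of x with (x + 5)
  => ( ( x + 5 ) + z ) == 6
stmt 3: z := 5 * x  -- replace 1 occurrence(s) of z with (5 * x)
  => ( ( x + 5 ) + ( 5 * x ) ) == 6
stmt 2: y := 1 + y  -- replace 0 occurrence(s) of y with (1 + y)
  => ( ( x + 5 ) + ( 5 * x ) ) == 6
stmt 1: y := x + x  -- replace 0 occurrence(s) of y with (x + x)
  => ( ( x + 5 ) + ( 5 * x ) ) == 6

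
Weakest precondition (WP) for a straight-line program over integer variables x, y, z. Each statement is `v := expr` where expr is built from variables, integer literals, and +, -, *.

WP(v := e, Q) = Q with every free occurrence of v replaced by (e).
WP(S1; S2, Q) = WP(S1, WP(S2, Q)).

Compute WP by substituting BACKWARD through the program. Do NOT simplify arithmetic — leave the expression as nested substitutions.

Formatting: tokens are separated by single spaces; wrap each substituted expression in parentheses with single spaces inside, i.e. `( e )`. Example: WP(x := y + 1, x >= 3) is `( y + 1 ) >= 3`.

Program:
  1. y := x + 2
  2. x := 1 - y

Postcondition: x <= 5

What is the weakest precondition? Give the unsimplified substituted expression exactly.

Answer: ( 1 - ( x + 2 ) ) <= 5

Derivation:
post: x <= 5
stmt 2: x := 1 - y  -- replace 1 occurrence(s) of x with (1 - y)
  => ( 1 - y ) <= 5
stmt 1: y := x + 2  -- replace 1 occurrence(s) of y with (x + 2)
  => ( 1 - ( x + 2 ) ) <= 5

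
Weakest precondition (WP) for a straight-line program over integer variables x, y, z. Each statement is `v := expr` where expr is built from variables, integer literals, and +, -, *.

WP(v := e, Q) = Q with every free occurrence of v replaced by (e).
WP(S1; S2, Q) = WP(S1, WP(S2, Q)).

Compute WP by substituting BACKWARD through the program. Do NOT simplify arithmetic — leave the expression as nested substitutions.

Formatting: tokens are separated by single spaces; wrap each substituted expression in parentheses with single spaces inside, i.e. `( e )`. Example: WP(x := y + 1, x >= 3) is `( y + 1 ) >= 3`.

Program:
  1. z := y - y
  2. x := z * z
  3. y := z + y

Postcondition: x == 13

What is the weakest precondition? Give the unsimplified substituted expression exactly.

Answer: ( ( y - y ) * ( y - y ) ) == 13

Derivation:
post: x == 13
stmt 3: y := z + y  -- replace 0 occurrence(s) of y with (z + y)
  => x == 13
stmt 2: x := z * z  -- replace 1 occurrence(s) of x with (z * z)
  => ( z * z ) == 13
stmt 1: z := y - y  -- replace 2 occurrence(s) of z with (y - y)
  => ( ( y - y ) * ( y - y ) ) == 13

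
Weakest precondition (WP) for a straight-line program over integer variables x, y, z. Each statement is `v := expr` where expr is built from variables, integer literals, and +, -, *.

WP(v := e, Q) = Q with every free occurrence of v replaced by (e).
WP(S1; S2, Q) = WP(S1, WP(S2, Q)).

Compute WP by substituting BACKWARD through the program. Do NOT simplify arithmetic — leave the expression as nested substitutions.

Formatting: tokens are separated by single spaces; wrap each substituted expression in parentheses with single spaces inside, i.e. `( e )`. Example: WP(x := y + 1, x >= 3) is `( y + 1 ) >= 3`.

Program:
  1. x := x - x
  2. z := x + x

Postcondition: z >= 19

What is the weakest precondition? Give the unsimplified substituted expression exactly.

Answer: ( ( x - x ) + ( x - x ) ) >= 19

Derivation:
post: z >= 19
stmt 2: z := x + x  -- replace 1 occurrence(s) of z with (x + x)
  => ( x + x ) >= 19
stmt 1: x := x - x  -- replace 2 occurrence(s) of x with (x - x)
  => ( ( x - x ) + ( x - x ) ) >= 19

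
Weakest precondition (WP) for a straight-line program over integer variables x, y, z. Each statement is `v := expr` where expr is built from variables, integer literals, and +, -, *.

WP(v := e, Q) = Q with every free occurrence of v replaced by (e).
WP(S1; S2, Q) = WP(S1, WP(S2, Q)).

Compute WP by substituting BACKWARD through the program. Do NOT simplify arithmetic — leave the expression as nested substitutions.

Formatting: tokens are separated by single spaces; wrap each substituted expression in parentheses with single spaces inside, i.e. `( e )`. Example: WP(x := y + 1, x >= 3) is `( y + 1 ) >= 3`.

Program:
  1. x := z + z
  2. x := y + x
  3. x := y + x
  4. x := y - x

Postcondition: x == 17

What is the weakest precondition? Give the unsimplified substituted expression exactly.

post: x == 17
stmt 4: x := y - x  -- replace 1 occurrence(s) of x with (y - x)
  => ( y - x ) == 17
stmt 3: x := y + x  -- replace 1 occurrence(s) of x with (y + x)
  => ( y - ( y + x ) ) == 17
stmt 2: x := y + x  -- replace 1 occurrence(s) of x with (y + x)
  => ( y - ( y + ( y + x ) ) ) == 17
stmt 1: x := z + z  -- replace 1 occurrence(s) of x with (z + z)
  => ( y - ( y + ( y + ( z + z ) ) ) ) == 17

Answer: ( y - ( y + ( y + ( z + z ) ) ) ) == 17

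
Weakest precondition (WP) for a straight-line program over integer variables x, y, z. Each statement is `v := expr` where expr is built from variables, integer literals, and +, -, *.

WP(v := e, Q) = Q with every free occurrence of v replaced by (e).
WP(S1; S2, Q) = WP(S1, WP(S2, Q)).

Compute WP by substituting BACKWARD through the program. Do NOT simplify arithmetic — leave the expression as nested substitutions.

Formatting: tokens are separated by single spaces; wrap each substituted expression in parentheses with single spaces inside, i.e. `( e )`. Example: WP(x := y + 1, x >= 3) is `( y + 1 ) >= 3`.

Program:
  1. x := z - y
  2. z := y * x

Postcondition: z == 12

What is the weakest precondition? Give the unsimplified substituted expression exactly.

Answer: ( y * ( z - y ) ) == 12

Derivation:
post: z == 12
stmt 2: z := y * x  -- replace 1 occurrence(s) of z with (y * x)
  => ( y * x ) == 12
stmt 1: x := z - y  -- replace 1 occurrence(s) of x with (z - y)
  => ( y * ( z - y ) ) == 12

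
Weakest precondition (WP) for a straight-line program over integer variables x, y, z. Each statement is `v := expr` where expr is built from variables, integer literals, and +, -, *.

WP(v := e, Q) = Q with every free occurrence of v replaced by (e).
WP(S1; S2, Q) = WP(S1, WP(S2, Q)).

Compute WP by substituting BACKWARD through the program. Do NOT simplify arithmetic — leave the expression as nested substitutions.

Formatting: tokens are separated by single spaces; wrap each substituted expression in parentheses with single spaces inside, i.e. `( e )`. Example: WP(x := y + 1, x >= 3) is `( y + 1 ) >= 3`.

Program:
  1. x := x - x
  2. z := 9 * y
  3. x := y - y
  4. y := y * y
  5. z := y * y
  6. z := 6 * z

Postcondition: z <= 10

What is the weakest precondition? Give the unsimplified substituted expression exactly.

post: z <= 10
stmt 6: z := 6 * z  -- replace 1 occurrence(s) of z with (6 * z)
  => ( 6 * z ) <= 10
stmt 5: z := y * y  -- replace 1 occurrence(s) of z with (y * y)
  => ( 6 * ( y * y ) ) <= 10
stmt 4: y := y * y  -- replace 2 occurrence(s) of y with (y * y)
  => ( 6 * ( ( y * y ) * ( y * y ) ) ) <= 10
stmt 3: x := y - y  -- replace 0 occurrence(s) of x with (y - y)
  => ( 6 * ( ( y * y ) * ( y * y ) ) ) <= 10
stmt 2: z := 9 * y  -- replace 0 occurrence(s) of z with (9 * y)
  => ( 6 * ( ( y * y ) * ( y * y ) ) ) <= 10
stmt 1: x := x - x  -- replace 0 occurrence(s) of x with (x - x)
  => ( 6 * ( ( y * y ) * ( y * y ) ) ) <= 10

Answer: ( 6 * ( ( y * y ) * ( y * y ) ) ) <= 10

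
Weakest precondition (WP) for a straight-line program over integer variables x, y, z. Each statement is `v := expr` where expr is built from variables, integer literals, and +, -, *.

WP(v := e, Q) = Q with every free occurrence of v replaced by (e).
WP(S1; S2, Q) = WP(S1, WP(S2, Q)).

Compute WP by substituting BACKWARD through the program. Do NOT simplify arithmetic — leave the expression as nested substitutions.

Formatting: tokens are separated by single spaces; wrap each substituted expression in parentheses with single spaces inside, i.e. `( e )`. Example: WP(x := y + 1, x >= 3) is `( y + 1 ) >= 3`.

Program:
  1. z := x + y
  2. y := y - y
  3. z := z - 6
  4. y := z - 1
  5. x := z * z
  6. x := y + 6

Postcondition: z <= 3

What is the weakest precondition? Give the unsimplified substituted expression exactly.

post: z <= 3
stmt 6: x := y + 6  -- replace 0 occurrence(s) of x with (y + 6)
  => z <= 3
stmt 5: x := z * z  -- replace 0 occurrence(s) of x with (z * z)
  => z <= 3
stmt 4: y := z - 1  -- replace 0 occurrence(s) of y with (z - 1)
  => z <= 3
stmt 3: z := z - 6  -- replace 1 occurrence(s) of z with (z - 6)
  => ( z - 6 ) <= 3
stmt 2: y := y - y  -- replace 0 occurrence(s) of y with (y - y)
  => ( z - 6 ) <= 3
stmt 1: z := x + y  -- replace 1 occurrence(s) of z with (x + y)
  => ( ( x + y ) - 6 ) <= 3

Answer: ( ( x + y ) - 6 ) <= 3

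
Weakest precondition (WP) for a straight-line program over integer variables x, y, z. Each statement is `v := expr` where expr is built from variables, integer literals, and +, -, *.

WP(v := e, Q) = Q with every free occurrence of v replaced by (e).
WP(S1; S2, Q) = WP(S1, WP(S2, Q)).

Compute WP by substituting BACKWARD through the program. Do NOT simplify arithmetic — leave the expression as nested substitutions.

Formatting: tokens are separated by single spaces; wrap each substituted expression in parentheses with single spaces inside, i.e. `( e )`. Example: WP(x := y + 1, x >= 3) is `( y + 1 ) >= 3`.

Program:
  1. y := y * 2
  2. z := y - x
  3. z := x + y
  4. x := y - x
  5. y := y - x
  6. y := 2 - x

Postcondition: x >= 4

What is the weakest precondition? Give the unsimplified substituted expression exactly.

post: x >= 4
stmt 6: y := 2 - x  -- replace 0 occurrence(s) of y with (2 - x)
  => x >= 4
stmt 5: y := y - x  -- replace 0 occurrence(s) of y with (y - x)
  => x >= 4
stmt 4: x := y - x  -- replace 1 occurrence(s) of x with (y - x)
  => ( y - x ) >= 4
stmt 3: z := x + y  -- replace 0 occurrence(s) of z with (x + y)
  => ( y - x ) >= 4
stmt 2: z := y - x  -- replace 0 occurrence(s) of z with (y - x)
  => ( y - x ) >= 4
stmt 1: y := y * 2  -- replace 1 occurrence(s) of y with (y * 2)
  => ( ( y * 2 ) - x ) >= 4

Answer: ( ( y * 2 ) - x ) >= 4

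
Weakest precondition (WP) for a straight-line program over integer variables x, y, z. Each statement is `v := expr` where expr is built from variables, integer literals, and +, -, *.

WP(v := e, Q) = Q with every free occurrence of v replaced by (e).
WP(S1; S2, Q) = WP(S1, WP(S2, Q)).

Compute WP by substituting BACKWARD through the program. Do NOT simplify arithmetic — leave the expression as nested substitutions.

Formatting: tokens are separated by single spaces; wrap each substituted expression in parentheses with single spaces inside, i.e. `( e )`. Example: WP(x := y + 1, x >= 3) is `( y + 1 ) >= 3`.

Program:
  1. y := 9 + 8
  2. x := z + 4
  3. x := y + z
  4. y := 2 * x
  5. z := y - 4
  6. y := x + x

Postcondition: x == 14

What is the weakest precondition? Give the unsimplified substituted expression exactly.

post: x == 14
stmt 6: y := x + x  -- replace 0 occurrence(s) of y with (x + x)
  => x == 14
stmt 5: z := y - 4  -- replace 0 occurrence(s) of z with (y - 4)
  => x == 14
stmt 4: y := 2 * x  -- replace 0 occurrence(s) of y with (2 * x)
  => x == 14
stmt 3: x := y + z  -- replace 1 occurrence(s) of x with (y + z)
  => ( y + z ) == 14
stmt 2: x := z + 4  -- replace 0 occurrence(s) of x with (z + 4)
  => ( y + z ) == 14
stmt 1: y := 9 + 8  -- replace 1 occurrence(s) of y with (9 + 8)
  => ( ( 9 + 8 ) + z ) == 14

Answer: ( ( 9 + 8 ) + z ) == 14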